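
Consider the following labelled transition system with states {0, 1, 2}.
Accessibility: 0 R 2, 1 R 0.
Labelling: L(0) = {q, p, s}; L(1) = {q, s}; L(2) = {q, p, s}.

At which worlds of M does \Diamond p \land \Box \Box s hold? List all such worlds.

Let φ = \Diamond p \land \Box \Box s. Evaluate φ at each world:
  0 (successors {2}): φ is true.
  1 (successors {0}): φ is true.
  2 (successors ∅): φ is false.
For instance, at 1:
  At 1: \Diamond p is true, \Box \Box s is true, so \Diamond p \land \Box \Box s is true.
    At 1: \Diamond p requires p at some successor in {0}.
      p holds at 0, so \Diamond p is true at 1.
    At 1: \Box \Box s requires \Box s at every successor {0}.
      At 0: \Box s is true.
    So \Box \Box s is true at 1.
Satisfying worlds: {0, 1}

0, 1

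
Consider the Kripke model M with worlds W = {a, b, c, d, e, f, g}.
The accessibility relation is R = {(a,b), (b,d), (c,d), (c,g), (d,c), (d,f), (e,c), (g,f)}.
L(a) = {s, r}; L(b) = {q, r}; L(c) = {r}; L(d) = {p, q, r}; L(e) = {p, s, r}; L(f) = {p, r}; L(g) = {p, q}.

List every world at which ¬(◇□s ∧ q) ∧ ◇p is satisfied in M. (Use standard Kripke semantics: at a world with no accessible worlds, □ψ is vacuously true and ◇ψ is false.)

Let φ = ¬(◇□s ∧ q) ∧ ◇p. Evaluate φ at each world:
  a (successors {b}): φ is false.
  b (successors {d}): φ is true.
  c (successors {d, g}): φ is true.
  d (successors {c, f}): φ is false.
  e (successors {c}): φ is false.
  f (successors ∅): φ is false.
  g (successors {f}): φ is false.
For instance, at c:
  At c: ¬(◇□s ∧ q) is true, ◇p is true, so ¬(◇□s ∧ q) ∧ ◇p is true.
    At c: ◇□s ∧ q is false, so ¬(◇□s ∧ q) is true.
      At c: ◇□s is false, q is false, so ◇□s ∧ q is false.
    At c: ◇p requires p at some successor in {d, g}.
      p holds at d, so ◇p is true at c.
Satisfying worlds: {b, c}

b, c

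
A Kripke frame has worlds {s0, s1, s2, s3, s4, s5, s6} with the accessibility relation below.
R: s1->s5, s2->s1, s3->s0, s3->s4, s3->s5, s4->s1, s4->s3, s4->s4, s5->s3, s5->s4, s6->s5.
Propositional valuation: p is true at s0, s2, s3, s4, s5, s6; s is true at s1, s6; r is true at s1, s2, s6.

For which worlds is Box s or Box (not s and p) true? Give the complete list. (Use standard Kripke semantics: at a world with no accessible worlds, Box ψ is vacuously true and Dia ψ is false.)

Let φ = Box s or Box (not s and p). Evaluate φ at each world:
  s0 (successors ∅): φ is true.
  s1 (successors {s5}): φ is true.
  s2 (successors {s1}): φ is true.
  s3 (successors {s0, s4, s5}): φ is true.
  s4 (successors {s1, s3, s4}): φ is false.
  s5 (successors {s3, s4}): φ is true.
  s6 (successors {s5}): φ is true.
For instance, at s1:
  At s1: Box s is false, Box (not s and p) is true, so Box s or Box (not s and p) is true.
    At s1: Box s requires s at every successor {s5}.
      s fails at s5, so Box s is false at s1.
    At s1: Box (not s and p) requires not s and p at every successor {s5}.
      At s5: not s and p is true.
    So Box (not s and p) is true at s1.
Satisfying worlds: {s0, s1, s2, s3, s5, s6}

s0, s1, s2, s3, s5, s6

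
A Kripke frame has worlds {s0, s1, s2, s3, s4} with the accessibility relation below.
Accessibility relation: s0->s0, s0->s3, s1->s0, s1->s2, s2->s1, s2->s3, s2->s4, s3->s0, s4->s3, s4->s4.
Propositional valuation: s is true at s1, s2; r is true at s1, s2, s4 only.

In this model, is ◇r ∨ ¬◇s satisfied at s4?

Yes

Recall that ◇ψ holds at a world iff ψ holds at some accessible world.
At s4: ◇r is true, ¬◇s is true, so ◇r ∨ ¬◇s is true.
  At s4: ◇r requires r at some successor in {s3, s4}.
    r holds at s4, so ◇r is true at s4.
  At s4: ◇s is false, so ¬◇s is true.
    At s4: ◇s requires s at some successor in {s3, s4}.
      At s3: s is false.
      At s4: s is false.
    So ◇s is false at s4.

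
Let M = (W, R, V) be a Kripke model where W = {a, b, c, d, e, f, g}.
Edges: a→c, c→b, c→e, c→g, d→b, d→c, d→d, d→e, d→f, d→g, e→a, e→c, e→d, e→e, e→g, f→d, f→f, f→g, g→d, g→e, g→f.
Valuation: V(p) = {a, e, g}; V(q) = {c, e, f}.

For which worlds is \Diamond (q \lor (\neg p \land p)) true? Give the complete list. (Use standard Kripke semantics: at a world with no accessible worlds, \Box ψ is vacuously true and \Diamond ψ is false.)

Recall that \Diamond ψ holds at a world iff ψ holds at some accessible world.
Let φ = \Diamond (q \lor (\neg p \land p)). Evaluate φ at each world:
  a (successors {c}): φ is true.
  b (successors ∅): φ is false.
  c (successors {b, e, g}): φ is true.
  d (successors {b, c, d, e, f, g}): φ is true.
  e (successors {a, c, d, e, g}): φ is true.
  f (successors {d, f, g}): φ is true.
  g (successors {d, e, f}): φ is true.
For instance, at e:
  At e: \Diamond (q \lor (\neg p \land p)) requires q \lor (\neg p \land p) at some successor in {a, c, d, e, g}.
    q \lor (\neg p \land p) holds at c, so \Diamond (q \lor (\neg p \land p)) is true at e.
Satisfying worlds: {a, c, d, e, f, g}

a, c, d, e, f, g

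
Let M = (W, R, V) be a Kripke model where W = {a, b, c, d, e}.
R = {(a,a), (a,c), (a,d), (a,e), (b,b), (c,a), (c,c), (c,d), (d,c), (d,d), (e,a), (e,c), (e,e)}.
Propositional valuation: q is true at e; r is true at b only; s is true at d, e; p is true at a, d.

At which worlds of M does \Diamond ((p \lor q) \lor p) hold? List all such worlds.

a, c, d, e

Let φ = \Diamond ((p \lor q) \lor p). Evaluate φ at each world:
  a (successors {a, c, d, e}): φ is true.
  b (successors {b}): φ is false.
  c (successors {a, c, d}): φ is true.
  d (successors {c, d}): φ is true.
  e (successors {a, c, e}): φ is true.
For instance, at e:
  At e: \Diamond ((p \lor q) \lor p) requires (p \lor q) \lor p at some successor in {a, c, e}.
    (p \lor q) \lor p holds at a, so \Diamond ((p \lor q) \lor p) is true at e.
Satisfying worlds: {a, c, d, e}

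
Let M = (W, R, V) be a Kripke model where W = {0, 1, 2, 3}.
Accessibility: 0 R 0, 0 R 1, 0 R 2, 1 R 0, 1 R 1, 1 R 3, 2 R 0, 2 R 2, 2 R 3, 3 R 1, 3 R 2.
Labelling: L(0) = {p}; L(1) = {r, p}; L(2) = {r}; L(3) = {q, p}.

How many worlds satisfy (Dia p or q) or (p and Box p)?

4

Let φ = (Dia p or q) or (p and Box p). Evaluate φ at each world:
  0 (successors {0, 1, 2}): φ is true.
  1 (successors {0, 1, 3}): φ is true.
  2 (successors {0, 2, 3}): φ is true.
  3 (successors {1, 2}): φ is true.
For instance, at 1:
  At 1: Dia p or q is true, p and Box p is true, so (Dia p or q) or (p and Box p) is true.
    At 1: Dia p is true, q is false, so Dia p or q is true.
      At 1: Dia p requires p at some successor in {0, 1, 3}.
        p holds at 0, so Dia p is true at 1.
    At 1: p is true, Box p is true, so p and Box p is true.
      At 1: Box p requires p at every successor {0, 1, 3}.
        At 0: p is true.
        At 1: p is true.
        At 3: p is true.
      So Box p is true at 1.
Satisfying worlds: {0, 1, 2, 3}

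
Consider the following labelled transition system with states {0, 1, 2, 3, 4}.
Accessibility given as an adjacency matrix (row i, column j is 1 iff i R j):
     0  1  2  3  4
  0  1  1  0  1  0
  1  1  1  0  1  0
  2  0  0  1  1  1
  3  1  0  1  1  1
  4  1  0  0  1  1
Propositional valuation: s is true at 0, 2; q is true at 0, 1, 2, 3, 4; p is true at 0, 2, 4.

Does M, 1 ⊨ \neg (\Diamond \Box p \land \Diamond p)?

Yes

Recall that \Box ψ holds at a world iff ψ holds at every accessible world, and \Diamond ψ holds iff ψ holds at some accessible world.
At 1: \Diamond \Box p \land \Diamond p is false, so \neg (\Diamond \Box p \land \Diamond p) is true.
  At 1: \Diamond \Box p is false, \Diamond p is true, so \Diamond \Box p \land \Diamond p is false.
    At 1: \Diamond \Box p requires \Box p at some successor in {0, 1, 3}.
      At 0: \Box p is false.
      At 1: \Box p is false.
      At 3: \Box p is false.
    So \Diamond \Box p is false at 1.
    At 1: \Diamond p requires p at some successor in {0, 1, 3}.
      p holds at 0, so \Diamond p is true at 1.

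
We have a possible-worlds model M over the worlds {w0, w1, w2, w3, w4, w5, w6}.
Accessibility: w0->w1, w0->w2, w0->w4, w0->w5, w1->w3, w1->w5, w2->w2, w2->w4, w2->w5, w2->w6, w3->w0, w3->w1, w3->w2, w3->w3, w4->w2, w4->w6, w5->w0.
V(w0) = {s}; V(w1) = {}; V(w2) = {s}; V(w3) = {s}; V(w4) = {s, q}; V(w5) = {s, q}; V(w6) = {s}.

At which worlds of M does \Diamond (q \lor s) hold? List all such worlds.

w0, w1, w2, w3, w4, w5

Recall that \Diamond ψ holds at a world iff ψ holds at some accessible world.
Let φ = \Diamond (q \lor s). Evaluate φ at each world:
  w0 (successors {w1, w2, w4, w5}): φ is true.
  w1 (successors {w3, w5}): φ is true.
  w2 (successors {w2, w4, w5, w6}): φ is true.
  w3 (successors {w0, w1, w2, w3}): φ is true.
  w4 (successors {w2, w6}): φ is true.
  w5 (successors {w0}): φ is true.
  w6 (successors ∅): φ is false.
For instance, at w1:
  At w1: \Diamond (q \lor s) requires q \lor s at some successor in {w3, w5}.
    q \lor s holds at w3, so \Diamond (q \lor s) is true at w1.
Satisfying worlds: {w0, w1, w2, w3, w4, w5}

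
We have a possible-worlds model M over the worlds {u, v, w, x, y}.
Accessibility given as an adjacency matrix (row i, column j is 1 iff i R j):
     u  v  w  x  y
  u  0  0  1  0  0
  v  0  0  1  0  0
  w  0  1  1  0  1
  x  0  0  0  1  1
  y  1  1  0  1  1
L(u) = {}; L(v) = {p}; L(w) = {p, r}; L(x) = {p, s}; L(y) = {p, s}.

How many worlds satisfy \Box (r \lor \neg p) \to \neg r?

Recall that \Box ψ holds at a world iff ψ holds at every accessible world, and \Diamond ψ holds iff ψ holds at some accessible world.
Let φ = \Box (r \lor \neg p) \to \neg r. Evaluate φ at each world:
  u (successors {w}): φ is true.
  v (successors {w}): φ is true.
  w (successors {v, w, y}): φ is true.
  x (successors {x, y}): φ is true.
  y (successors {u, v, x, y}): φ is true.
For instance, at y:
  At y: \Box (r \lor \neg p) is false, \neg r is true, so \Box (r \lor \neg p) \to \neg r is true.
    At y: \Box (r \lor \neg p) requires r \lor \neg p at every successor {u, v, x, y}.
      r \lor \neg p fails at v, so \Box (r \lor \neg p) is false at y.
Satisfying worlds: {u, v, w, x, y}

5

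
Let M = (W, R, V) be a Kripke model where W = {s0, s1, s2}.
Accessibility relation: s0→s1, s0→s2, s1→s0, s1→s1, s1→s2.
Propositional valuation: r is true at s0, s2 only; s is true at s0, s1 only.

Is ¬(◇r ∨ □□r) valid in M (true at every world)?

No

Let φ = ¬(◇r ∨ □□r). Evaluate φ at each world:
  s0 (successors {s1, s2}): φ is false.
  s1 (successors {s0, s1, s2}): φ is false.
  s2 (successors ∅): φ is false.
Detail at s0 (counterexample):
  At s0: ◇r ∨ □□r is true, so ¬(◇r ∨ □□r) is false.
    At s0: ◇r is true, □□r is false, so ◇r ∨ □□r is true.
      At s0: ◇r requires r at some successor in {s1, s2}.
        r holds at s2, so ◇r is true at s0.
      At s0: □□r requires □r at every successor {s1, s2}.
        □r fails at s1, so □□r is false at s0.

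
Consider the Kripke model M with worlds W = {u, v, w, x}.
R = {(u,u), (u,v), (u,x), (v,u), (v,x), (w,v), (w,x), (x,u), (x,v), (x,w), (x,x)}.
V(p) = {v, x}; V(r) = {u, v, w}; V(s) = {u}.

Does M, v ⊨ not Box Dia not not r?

No

At v: Box Dia not not r is true, so not Box Dia not not r is false.
  At v: Box Dia not not r requires Dia not not r at every successor {u, x}.
      At u: Dia not not r requires not not r at some successor in {u, v, x}.
        not not r holds at u, so Dia not not r is true at u.
      At x: Dia not not r requires not not r at some successor in {u, v, w, x}.
        not not r holds at u, so Dia not not r is true at x.
  So Box Dia not not r is true at v.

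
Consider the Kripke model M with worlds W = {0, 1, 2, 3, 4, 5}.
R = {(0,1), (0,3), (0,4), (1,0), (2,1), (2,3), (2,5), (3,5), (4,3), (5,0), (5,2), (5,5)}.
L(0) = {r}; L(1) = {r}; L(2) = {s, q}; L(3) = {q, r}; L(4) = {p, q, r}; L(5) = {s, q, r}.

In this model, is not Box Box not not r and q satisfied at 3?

Yes

At 3: not Box Box not not r is true, q is true, so not Box Box not not r and q is true.
  At 3: Box Box not not r is false, so not Box Box not not r is true.
    At 3: Box Box not not r requires Box not not r at every successor {5}.
      Box not not r fails at 5, so Box Box not not r is false at 3.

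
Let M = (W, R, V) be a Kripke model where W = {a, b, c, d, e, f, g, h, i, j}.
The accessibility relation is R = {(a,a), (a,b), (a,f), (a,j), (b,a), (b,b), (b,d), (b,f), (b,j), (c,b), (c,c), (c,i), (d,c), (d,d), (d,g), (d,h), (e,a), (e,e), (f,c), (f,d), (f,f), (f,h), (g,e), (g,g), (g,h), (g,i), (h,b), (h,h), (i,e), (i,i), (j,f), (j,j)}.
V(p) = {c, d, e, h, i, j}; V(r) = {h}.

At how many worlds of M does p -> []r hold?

4

Recall that []ψ holds at a world iff ψ holds at every accessible world, and <>ψ holds iff ψ holds at some accessible world.
Let φ = p -> []r. Evaluate φ at each world:
  a (successors {a, b, f, j}): φ is true.
  b (successors {a, b, d, f, j}): φ is true.
  c (successors {b, c, i}): φ is false.
  d (successors {c, d, g, h}): φ is false.
  e (successors {a, e}): φ is false.
  f (successors {c, d, f, h}): φ is true.
  g (successors {e, g, h, i}): φ is true.
  h (successors {b, h}): φ is false.
  i (successors {e, i}): φ is false.
  j (successors {f, j}): φ is false.
For instance, at g:
  At g: p is false, []r is false, so p -> []r is true.
    At g: []r requires r at every successor {e, g, h, i}.
      r fails at e, so []r is false at g.
Satisfying worlds: {a, b, f, g}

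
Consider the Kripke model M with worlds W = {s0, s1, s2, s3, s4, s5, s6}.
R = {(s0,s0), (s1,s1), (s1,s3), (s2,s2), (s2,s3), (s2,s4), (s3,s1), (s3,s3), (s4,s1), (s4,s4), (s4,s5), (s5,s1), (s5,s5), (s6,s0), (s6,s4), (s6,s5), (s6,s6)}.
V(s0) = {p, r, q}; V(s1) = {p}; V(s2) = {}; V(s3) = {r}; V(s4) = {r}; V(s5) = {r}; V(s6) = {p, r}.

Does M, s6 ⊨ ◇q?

Yes

At s6: ◇q requires q at some successor in {s0, s4, s5, s6}.
  q holds at s0, so ◇q is true at s6.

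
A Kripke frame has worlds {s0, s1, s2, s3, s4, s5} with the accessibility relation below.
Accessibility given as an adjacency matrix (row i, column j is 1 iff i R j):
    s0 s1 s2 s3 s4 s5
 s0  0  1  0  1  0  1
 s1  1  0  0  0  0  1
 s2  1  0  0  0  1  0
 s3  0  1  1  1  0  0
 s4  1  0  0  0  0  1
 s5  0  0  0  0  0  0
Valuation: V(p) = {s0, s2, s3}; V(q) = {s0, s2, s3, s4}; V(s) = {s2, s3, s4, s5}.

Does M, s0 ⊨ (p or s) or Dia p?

At s0: p or s is true, Dia p is true, so (p or s) or Dia p is true.
  At s0: Dia p requires p at some successor in {s1, s3, s5}.
    p holds at s3, so Dia p is true at s0.

Yes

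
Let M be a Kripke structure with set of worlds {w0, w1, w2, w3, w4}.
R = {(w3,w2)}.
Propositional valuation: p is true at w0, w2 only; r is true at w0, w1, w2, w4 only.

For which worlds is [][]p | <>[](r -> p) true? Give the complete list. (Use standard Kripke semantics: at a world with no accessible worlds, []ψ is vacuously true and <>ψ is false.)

w0, w1, w2, w3, w4

Let φ = [][]p | <>[](r -> p). Evaluate φ at each world:
  w0 (successors ∅): φ is true.
  w1 (successors ∅): φ is true.
  w2 (successors ∅): φ is true.
  w3 (successors {w2}): φ is true.
  w4 (successors ∅): φ is true.
For instance, at w3:
  At w3: [][]p is true, <>[](r -> p) is true, so [][]p | <>[](r -> p) is true.
    At w3: [][]p requires []p at every successor {w2}.
      At w2: []p is true.
    So [][]p is true at w3.
    At w3: <>[](r -> p) requires [](r -> p) at some successor in {w2}.
      [](r -> p) holds at w2, so <>[](r -> p) is true at w3.
Satisfying worlds: {w0, w1, w2, w3, w4}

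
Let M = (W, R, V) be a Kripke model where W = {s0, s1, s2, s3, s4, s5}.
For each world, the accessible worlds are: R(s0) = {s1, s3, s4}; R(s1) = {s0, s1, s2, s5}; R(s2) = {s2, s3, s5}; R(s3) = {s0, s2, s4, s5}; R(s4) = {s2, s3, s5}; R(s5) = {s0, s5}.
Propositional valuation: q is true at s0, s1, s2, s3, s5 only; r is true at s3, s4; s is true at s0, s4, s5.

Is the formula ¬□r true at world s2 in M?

Yes

Recall that □ψ holds at a world iff ψ holds at every accessible world, and ◇ψ holds iff ψ holds at some accessible world.
At s2: □r is false, so ¬□r is true.
  At s2: □r requires r at every successor {s2, s3, s5}.
    r fails at s2, so □r is false at s2.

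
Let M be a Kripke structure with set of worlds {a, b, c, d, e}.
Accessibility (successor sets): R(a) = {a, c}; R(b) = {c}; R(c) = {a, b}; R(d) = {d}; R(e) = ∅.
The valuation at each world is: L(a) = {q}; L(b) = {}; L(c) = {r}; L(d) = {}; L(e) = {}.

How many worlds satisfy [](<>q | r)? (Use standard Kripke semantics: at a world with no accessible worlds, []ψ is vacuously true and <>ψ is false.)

Let φ = [](<>q | r). Evaluate φ at each world:
  a (successors {a, c}): φ is true.
  b (successors {c}): φ is true.
  c (successors {a, b}): φ is false.
  d (successors {d}): φ is false.
  e (successors ∅): φ is true.
For instance, at d:
  At d: [](<>q | r) requires <>q | r at every successor {d}.
    <>q | r fails at d, so [](<>q | r) is false at d.
      At d: <>q is false, r is false, so <>q | r is false.
Satisfying worlds: {a, b, e}

3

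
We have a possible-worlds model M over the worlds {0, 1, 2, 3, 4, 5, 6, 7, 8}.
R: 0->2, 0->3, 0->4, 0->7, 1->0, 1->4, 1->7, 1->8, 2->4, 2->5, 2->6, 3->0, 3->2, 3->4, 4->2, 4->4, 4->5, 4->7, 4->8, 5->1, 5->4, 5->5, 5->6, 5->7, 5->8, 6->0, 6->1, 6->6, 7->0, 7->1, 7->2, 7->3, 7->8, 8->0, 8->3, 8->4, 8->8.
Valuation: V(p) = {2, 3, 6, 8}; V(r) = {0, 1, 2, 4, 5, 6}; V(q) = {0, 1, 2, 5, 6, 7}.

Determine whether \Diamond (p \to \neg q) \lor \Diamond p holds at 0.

Yes

Recall that \Diamond ψ holds at a world iff ψ holds at some accessible world.
At 0: \Diamond (p \to \neg q) is true, \Diamond p is true, so \Diamond (p \to \neg q) \lor \Diamond p is true.
  At 0: \Diamond (p \to \neg q) requires p \to \neg q at some successor in {2, 3, 4, 7}.
    p \to \neg q holds at 3, so \Diamond (p \to \neg q) is true at 0.
  At 0: \Diamond p requires p at some successor in {2, 3, 4, 7}.
    p holds at 2, so \Diamond p is true at 0.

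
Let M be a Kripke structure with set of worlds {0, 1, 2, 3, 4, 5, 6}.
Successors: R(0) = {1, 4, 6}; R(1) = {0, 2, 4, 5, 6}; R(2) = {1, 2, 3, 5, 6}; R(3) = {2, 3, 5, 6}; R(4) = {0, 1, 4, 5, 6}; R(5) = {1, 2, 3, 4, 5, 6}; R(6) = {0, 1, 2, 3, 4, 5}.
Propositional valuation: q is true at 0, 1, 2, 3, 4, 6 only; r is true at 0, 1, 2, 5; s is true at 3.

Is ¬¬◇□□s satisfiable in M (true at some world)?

Let φ = ¬¬◇□□s. Evaluate φ at each world:
  0 (successors {1, 4, 6}): φ is false.
  1 (successors {0, 2, 4, 5, 6}): φ is false.
  2 (successors {1, 2, 3, 5, 6}): φ is false.
  3 (successors {2, 3, 5, 6}): φ is false.
  4 (successors {0, 1, 4, 5, 6}): φ is false.
  5 (successors {1, 2, 3, 4, 5, 6}): φ is false.
  6 (successors {0, 1, 2, 3, 4, 5}): φ is false.
For instance, at 5:
  At 5: ¬◇□□s is true, so ¬¬◇□□s is false.
    At 5: ◇□□s is false, so ¬◇□□s is true.
      At 5: ◇□□s requires □□s at some successor in {1, 2, 3, 4, 5, 6}.
        At 1: □□s is false.
        At 2: □□s is false.
        At 3: □□s is false.
        At 4: □□s is false.
        At 5: □□s is false.
        At 6: □□s is false.
      So ◇□□s is false at 5.

No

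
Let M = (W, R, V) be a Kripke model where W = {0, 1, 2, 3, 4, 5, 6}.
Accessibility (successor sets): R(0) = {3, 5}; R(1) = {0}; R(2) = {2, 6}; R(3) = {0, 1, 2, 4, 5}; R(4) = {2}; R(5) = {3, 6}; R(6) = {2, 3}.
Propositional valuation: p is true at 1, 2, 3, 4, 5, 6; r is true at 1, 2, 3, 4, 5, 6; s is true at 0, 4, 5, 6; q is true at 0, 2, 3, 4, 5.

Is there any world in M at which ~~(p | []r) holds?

Yes

Let φ = ~~(p | []r). Evaluate φ at each world:
  0 (successors {3, 5}): φ is true.
  1 (successors {0}): φ is true.
  2 (successors {2, 6}): φ is true.
  3 (successors {0, 1, 2, 4, 5}): φ is true.
  4 (successors {2}): φ is true.
  5 (successors {3, 6}): φ is true.
  6 (successors {2, 3}): φ is true.
Detail at 0 (witness):
  At 0: ~(p | []r) is false, so ~~(p | []r) is true.
    At 0: p | []r is true, so ~(p | []r) is false.
      At 0: p is false, []r is true, so p | []r is true.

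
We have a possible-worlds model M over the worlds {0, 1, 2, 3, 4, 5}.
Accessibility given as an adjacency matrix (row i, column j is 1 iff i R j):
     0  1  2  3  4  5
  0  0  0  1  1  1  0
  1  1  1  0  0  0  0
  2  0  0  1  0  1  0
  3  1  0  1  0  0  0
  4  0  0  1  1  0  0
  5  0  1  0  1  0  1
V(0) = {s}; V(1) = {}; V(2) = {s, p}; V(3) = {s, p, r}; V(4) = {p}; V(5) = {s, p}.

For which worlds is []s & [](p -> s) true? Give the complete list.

Recall that []ψ holds at a world iff ψ holds at every accessible world, and <>ψ holds iff ψ holds at some accessible world.
Let φ = []s & [](p -> s). Evaluate φ at each world:
  0 (successors {2, 3, 4}): φ is false.
  1 (successors {0, 1}): φ is false.
  2 (successors {2, 4}): φ is false.
  3 (successors {0, 2}): φ is true.
  4 (successors {2, 3}): φ is true.
  5 (successors {1, 3, 5}): φ is false.
For instance, at 1:
  At 1: []s is false, [](p -> s) is true, so []s & [](p -> s) is false.
    At 1: []s requires s at every successor {0, 1}.
      s fails at 1, so []s is false at 1.
    At 1: [](p -> s) requires p -> s at every successor {0, 1}.
      At 0: p -> s is true.
      At 1: p -> s is true.
    So [](p -> s) is true at 1.
Satisfying worlds: {3, 4}

3, 4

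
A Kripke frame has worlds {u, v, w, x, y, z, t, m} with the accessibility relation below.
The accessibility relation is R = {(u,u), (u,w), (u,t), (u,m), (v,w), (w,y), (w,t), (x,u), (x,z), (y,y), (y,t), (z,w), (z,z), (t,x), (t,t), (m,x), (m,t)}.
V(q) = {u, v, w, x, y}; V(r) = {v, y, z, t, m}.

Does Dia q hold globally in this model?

Let φ = Dia q. Evaluate φ at each world:
  u (successors {u, w, t, m}): φ is true.
  v (successors {w}): φ is true.
  w (successors {y, t}): φ is true.
  x (successors {u, z}): φ is true.
  y (successors {y, t}): φ is true.
  z (successors {w, z}): φ is true.
  t (successors {x, t}): φ is true.
  m (successors {x, t}): φ is true.
For instance, at y:
  At y: Dia q requires q at some successor in {y, t}.
    q holds at y, so Dia q is true at y.

Yes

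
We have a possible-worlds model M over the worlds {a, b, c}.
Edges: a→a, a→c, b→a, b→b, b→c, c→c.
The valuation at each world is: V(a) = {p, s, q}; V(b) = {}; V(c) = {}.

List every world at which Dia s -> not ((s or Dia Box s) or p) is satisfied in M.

b, c

Let φ = Dia s -> not ((s or Dia Box s) or p). Evaluate φ at each world:
  a (successors {a, c}): φ is false.
  b (successors {a, b, c}): φ is true.
  c (successors {c}): φ is true.
For instance, at a:
  At a: Dia s is true, not ((s or Dia Box s) or p) is false, so Dia s -> not ((s or Dia Box s) or p) is false.
    At a: Dia s requires s at some successor in {a, c}.
      s holds at a, so Dia s is true at a.
    At a: (s or Dia Box s) or p is true, so not ((s or Dia Box s) or p) is false.
      At a: s or Dia Box s is true, p is true, so (s or Dia Box s) or p is true.
Satisfying worlds: {b, c}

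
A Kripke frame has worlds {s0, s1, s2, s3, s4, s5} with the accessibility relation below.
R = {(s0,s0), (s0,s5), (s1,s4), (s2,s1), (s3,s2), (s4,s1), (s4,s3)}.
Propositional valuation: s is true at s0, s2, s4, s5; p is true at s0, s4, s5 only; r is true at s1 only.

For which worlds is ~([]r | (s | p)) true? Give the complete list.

s1, s3

Let φ = ~([]r | (s | p)). Evaluate φ at each world:
  s0 (successors {s0, s5}): φ is false.
  s1 (successors {s4}): φ is true.
  s2 (successors {s1}): φ is false.
  s3 (successors {s2}): φ is true.
  s4 (successors {s1, s3}): φ is false.
  s5 (successors ∅): φ is false.
For instance, at s0:
  At s0: []r | (s | p) is true, so ~([]r | (s | p)) is false.
    At s0: []r is false, s | p is true, so []r | (s | p) is true.
      At s0: []r requires r at every successor {s0, s5}.
        r fails at s0, so []r is false at s0.
Satisfying worlds: {s1, s3}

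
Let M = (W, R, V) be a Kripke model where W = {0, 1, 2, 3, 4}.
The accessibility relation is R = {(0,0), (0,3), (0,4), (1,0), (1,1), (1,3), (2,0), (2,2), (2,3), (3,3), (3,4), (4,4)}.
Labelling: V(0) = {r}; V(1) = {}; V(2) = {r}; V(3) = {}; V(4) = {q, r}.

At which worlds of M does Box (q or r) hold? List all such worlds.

Let φ = Box (q or r). Evaluate φ at each world:
  0 (successors {0, 3, 4}): φ is false.
  1 (successors {0, 1, 3}): φ is false.
  2 (successors {0, 2, 3}): φ is false.
  3 (successors {3, 4}): φ is false.
  4 (successors {4}): φ is true.
For instance, at 2:
  At 2: Box (q or r) requires q or r at every successor {0, 2, 3}.
    q or r fails at 3, so Box (q or r) is false at 2.
Satisfying worlds: {4}

4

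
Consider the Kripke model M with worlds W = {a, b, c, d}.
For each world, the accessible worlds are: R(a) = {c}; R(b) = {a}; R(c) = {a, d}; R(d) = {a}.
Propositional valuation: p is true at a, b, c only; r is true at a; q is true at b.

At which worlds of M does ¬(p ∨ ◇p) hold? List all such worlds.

none

Recall that ◇ψ holds at a world iff ψ holds at some accessible world.
Let φ = ¬(p ∨ ◇p). Evaluate φ at each world:
  a (successors {c}): φ is false.
  b (successors {a}): φ is false.
  c (successors {a, d}): φ is false.
  d (successors {a}): φ is false.
For instance, at d:
  At d: p ∨ ◇p is true, so ¬(p ∨ ◇p) is false.
    At d: p is false, ◇p is true, so p ∨ ◇p is true.
      At d: ◇p requires p at some successor in {a}.
        p holds at a, so ◇p is true at d.
Satisfying worlds: none.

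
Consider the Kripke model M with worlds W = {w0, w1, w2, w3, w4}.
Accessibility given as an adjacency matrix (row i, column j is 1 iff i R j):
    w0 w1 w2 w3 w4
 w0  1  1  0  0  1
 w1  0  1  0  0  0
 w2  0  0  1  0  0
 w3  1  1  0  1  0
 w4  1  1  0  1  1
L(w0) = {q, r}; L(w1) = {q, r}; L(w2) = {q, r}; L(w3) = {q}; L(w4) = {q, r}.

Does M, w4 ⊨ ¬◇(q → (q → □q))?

No

At w4: ◇(q → (q → □q)) is true, so ¬◇(q → (q → □q)) is false.
  At w4: ◇(q → (q → □q)) requires q → (q → □q) at some successor in {w0, w1, w3, w4}.
    q → (q → □q) holds at w0, so ◇(q → (q → □q)) is true at w4.
      At w0: q is true, q → □q is true, so q → (q → □q) is true.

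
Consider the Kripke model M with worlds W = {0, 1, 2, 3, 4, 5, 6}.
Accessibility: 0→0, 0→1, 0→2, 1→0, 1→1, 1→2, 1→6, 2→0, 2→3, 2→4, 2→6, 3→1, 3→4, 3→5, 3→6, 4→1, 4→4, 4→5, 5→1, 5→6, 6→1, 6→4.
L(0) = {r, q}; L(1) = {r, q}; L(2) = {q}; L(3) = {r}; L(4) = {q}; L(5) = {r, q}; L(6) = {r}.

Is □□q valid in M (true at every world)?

No

Recall that □ψ holds at a world iff ψ holds at every accessible world, and ◇ψ holds iff ψ holds at some accessible world.
Let φ = □□q. Evaluate φ at each world:
  0 (successors {0, 1, 2}): φ is false.
  1 (successors {0, 1, 2, 6}): φ is false.
  2 (successors {0, 3, 4, 6}): φ is false.
  3 (successors {1, 4, 5, 6}): φ is false.
  4 (successors {1, 4, 5}): φ is false.
  5 (successors {1, 6}): φ is false.
  6 (successors {1, 4}): φ is false.
Detail at 0 (counterexample):
  At 0: □□q requires □q at every successor {0, 1, 2}.
    □q fails at 1, so □□q is false at 0.
      At 1: □q requires q at every successor {0, 1, 2, 6}.
        q fails at 6, so □q is false at 1.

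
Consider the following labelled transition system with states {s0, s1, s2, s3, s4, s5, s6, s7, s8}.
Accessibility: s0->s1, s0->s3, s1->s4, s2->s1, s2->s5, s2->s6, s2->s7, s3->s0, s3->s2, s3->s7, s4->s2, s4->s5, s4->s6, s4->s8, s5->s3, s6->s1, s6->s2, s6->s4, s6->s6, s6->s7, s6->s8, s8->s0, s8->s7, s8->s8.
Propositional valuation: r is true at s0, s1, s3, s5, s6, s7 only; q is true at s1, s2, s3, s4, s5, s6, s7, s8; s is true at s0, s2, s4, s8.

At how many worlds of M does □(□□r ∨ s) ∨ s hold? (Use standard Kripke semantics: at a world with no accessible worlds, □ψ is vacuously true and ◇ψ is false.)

Let φ = □(□□r ∨ s) ∨ s. Evaluate φ at each world:
  s0 (successors {s1, s3}): φ is true.
  s1 (successors {s4}): φ is true.
  s2 (successors {s1, s5, s6, s7}): φ is true.
  s3 (successors {s0, s2, s7}): φ is true.
  s4 (successors {s2, s5, s6, s8}): φ is true.
  s5 (successors {s3}): φ is true.
  s6 (successors {s1, s2, s4, s6, s7, s8}): φ is false.
  s7 (successors ∅): φ is true.
  s8 (successors {s0, s7, s8}): φ is true.
For instance, at s3:
  At s3: □(□□r ∨ s) is true, s is false, so □(□□r ∨ s) ∨ s is true.
    At s3: □(□□r ∨ s) requires □□r ∨ s at every successor {s0, s2, s7}.
      At s0: □□r ∨ s is true.
      At s2: □□r ∨ s is true.
      At s7: □□r ∨ s is true.
    So □(□□r ∨ s) is true at s3.
Satisfying worlds: {s0, s1, s2, s3, s4, s5, s7, s8}

8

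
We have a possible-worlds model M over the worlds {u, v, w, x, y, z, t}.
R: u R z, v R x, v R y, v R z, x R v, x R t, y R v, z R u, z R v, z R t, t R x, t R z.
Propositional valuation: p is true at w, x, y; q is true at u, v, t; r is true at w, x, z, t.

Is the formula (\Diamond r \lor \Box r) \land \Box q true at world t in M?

No

At t: \Diamond r \lor \Box r is true, \Box q is false, so (\Diamond r \lor \Box r) \land \Box q is false.
  At t: \Diamond r is true, \Box r is true, so \Diamond r \lor \Box r is true.
    At t: \Diamond r requires r at some successor in {x, z}.
      r holds at x, so \Diamond r is true at t.
    At t: \Box r requires r at every successor {x, z}.
      At x: r is true.
      At z: r is true.
    So \Box r is true at t.
  At t: \Box q requires q at every successor {x, z}.
    q fails at x, so \Box q is false at t.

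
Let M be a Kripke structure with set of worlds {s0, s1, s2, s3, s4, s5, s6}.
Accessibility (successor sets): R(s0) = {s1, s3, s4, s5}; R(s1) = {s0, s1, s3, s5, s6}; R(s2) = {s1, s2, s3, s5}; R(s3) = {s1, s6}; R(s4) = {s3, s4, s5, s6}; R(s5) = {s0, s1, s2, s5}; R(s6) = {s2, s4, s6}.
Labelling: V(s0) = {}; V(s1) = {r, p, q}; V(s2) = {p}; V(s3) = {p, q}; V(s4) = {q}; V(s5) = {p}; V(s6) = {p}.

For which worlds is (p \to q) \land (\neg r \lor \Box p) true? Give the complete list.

s0, s3, s4

Let φ = (p \to q) \land (\neg r \lor \Box p). Evaluate φ at each world:
  s0 (successors {s1, s3, s4, s5}): φ is true.
  s1 (successors {s0, s1, s3, s5, s6}): φ is false.
  s2 (successors {s1, s2, s3, s5}): φ is false.
  s3 (successors {s1, s6}): φ is true.
  s4 (successors {s3, s4, s5, s6}): φ is true.
  s5 (successors {s0, s1, s2, s5}): φ is false.
  s6 (successors {s2, s4, s6}): φ is false.
For instance, at s4:
  At s4: p \to q is true, \neg r \lor \Box p is true, so (p \to q) \land (\neg r \lor \Box p) is true.
    At s4: \neg r is true, \Box p is false, so \neg r \lor \Box p is true.
      At s4: \Box p requires p at every successor {s3, s4, s5, s6}.
        p fails at s4, so \Box p is false at s4.
Satisfying worlds: {s0, s3, s4}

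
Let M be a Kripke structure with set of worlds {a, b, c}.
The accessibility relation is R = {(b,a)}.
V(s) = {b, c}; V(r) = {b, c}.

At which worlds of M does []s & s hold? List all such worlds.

Let φ = []s & s. Evaluate φ at each world:
  a (successors ∅): φ is false.
  b (successors {a}): φ is false.
  c (successors ∅): φ is true.
For instance, at b:
  At b: []s is false, s is true, so []s & s is false.
    At b: []s requires s at every successor {a}.
      s fails at a, so []s is false at b.
Satisfying worlds: {c}

c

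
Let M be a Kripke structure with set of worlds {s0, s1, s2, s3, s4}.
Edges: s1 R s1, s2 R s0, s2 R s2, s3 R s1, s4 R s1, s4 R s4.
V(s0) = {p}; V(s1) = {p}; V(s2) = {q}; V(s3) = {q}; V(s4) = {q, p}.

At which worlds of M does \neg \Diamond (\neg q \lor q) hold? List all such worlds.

s0

Let φ = \neg \Diamond (\neg q \lor q). Evaluate φ at each world:
  s0 (successors ∅): φ is true.
  s1 (successors {s1}): φ is false.
  s2 (successors {s0, s2}): φ is false.
  s3 (successors {s1}): φ is false.
  s4 (successors {s1, s4}): φ is false.
For instance, at s1:
  At s1: \Diamond (\neg q \lor q) is true, so \neg \Diamond (\neg q \lor q) is false.
    At s1: \Diamond (\neg q \lor q) requires \neg q \lor q at some successor in {s1}.
      \neg q \lor q holds at s1, so \Diamond (\neg q \lor q) is true at s1.
Satisfying worlds: {s0}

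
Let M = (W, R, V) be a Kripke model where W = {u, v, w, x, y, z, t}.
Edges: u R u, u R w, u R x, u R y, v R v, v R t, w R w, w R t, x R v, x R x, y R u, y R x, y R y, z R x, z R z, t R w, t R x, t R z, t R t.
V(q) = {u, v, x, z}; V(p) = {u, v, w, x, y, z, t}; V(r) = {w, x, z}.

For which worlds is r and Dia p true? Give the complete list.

w, x, z

Let φ = r and Dia p. Evaluate φ at each world:
  u (successors {u, w, x, y}): φ is false.
  v (successors {v, t}): φ is false.
  w (successors {w, t}): φ is true.
  x (successors {v, x}): φ is true.
  y (successors {u, x, y}): φ is false.
  z (successors {x, z}): φ is true.
  t (successors {w, x, z, t}): φ is false.
For instance, at z:
  At z: r is true, Dia p is true, so r and Dia p is true.
    At z: Dia p requires p at some successor in {x, z}.
      p holds at x, so Dia p is true at z.
Satisfying worlds: {w, x, z}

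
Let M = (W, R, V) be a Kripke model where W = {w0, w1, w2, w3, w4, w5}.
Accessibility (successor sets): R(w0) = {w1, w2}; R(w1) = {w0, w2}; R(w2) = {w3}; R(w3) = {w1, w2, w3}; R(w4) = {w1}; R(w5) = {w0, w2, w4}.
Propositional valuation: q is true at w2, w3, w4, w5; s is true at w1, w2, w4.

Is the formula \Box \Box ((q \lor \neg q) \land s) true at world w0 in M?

At w0: \Box \Box ((q \lor \neg q) \land s) requires \Box ((q \lor \neg q) \land s) at every successor {w1, w2}.
  \Box ((q \lor \neg q) \land s) fails at w1, so \Box \Box ((q \lor \neg q) \land s) is false at w0.
    At w1: \Box ((q \lor \neg q) \land s) requires (q \lor \neg q) \land s at every successor {w0, w2}.
      (q \lor \neg q) \land s fails at w0, so \Box ((q \lor \neg q) \land s) is false at w1.

No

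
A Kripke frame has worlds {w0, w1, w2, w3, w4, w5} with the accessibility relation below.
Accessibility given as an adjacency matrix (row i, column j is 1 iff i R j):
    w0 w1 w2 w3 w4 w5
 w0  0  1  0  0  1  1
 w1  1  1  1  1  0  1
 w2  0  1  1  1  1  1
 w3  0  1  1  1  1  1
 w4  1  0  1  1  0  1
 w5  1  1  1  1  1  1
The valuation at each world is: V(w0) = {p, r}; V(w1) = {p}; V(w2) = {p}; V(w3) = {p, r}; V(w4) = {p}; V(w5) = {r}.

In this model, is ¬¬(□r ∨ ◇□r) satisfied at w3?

No

At w3: ¬(□r ∨ ◇□r) is true, so ¬¬(□r ∨ ◇□r) is false.
  At w3: □r ∨ ◇□r is false, so ¬(□r ∨ ◇□r) is true.
    At w3: □r is false, ◇□r is false, so □r ∨ ◇□r is false.
      At w3: □r requires r at every successor {w1, w2, w3, w4, w5}.
        r fails at w1, so □r is false at w3.
      At w3: ◇□r requires □r at some successor in {w1, w2, w3, w4, w5}.
        At w1: □r is false.
        At w2: □r is false.
        At w3: □r is false.
        At w4: □r is false.
        At w5: □r is false.
      So ◇□r is false at w3.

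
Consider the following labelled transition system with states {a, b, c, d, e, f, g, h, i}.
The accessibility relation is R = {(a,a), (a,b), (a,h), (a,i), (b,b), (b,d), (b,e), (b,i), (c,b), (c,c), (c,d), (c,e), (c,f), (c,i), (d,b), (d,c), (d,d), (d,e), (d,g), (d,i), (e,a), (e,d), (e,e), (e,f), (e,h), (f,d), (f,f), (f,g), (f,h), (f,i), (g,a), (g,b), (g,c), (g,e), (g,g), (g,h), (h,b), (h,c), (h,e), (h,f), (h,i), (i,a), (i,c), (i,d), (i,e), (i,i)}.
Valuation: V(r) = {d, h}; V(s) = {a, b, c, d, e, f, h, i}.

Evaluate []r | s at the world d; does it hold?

At d: []r is false, s is true, so []r | s is true.
  At d: []r requires r at every successor {b, c, d, e, g, i}.
    r fails at b, so []r is false at d.

Yes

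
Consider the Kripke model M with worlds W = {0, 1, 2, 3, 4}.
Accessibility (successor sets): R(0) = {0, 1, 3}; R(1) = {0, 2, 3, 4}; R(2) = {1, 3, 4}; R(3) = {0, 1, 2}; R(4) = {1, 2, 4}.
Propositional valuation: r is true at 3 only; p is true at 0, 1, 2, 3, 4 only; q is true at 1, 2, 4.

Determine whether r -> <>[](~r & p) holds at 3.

No

At 3: r is true, <>[](~r & p) is false, so r -> <>[](~r & p) is false.
  At 3: <>[](~r & p) requires [](~r & p) at some successor in {0, 1, 2}.
    At 0: [](~r & p) is false.
    At 1: [](~r & p) is false.
    At 2: [](~r & p) is false.
  So <>[](~r & p) is false at 3.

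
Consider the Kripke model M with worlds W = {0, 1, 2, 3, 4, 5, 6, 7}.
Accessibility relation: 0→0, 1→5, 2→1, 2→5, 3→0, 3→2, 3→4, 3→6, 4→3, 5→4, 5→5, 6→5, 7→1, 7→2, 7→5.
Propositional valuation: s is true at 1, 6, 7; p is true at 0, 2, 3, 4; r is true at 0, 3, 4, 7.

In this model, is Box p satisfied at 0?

At 0: Box p requires p at every successor {0}.
  At 0: p is true.
So Box p is true at 0.

Yes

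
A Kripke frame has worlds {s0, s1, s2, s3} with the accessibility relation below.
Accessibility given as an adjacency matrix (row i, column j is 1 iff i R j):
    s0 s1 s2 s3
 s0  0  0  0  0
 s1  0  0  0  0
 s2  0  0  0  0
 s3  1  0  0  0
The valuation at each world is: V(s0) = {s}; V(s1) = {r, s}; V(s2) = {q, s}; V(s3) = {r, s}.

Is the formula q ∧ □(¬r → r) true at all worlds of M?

No

Let φ = q ∧ □(¬r → r). Evaluate φ at each world:
  s0 (successors ∅): φ is false.
  s1 (successors ∅): φ is false.
  s2 (successors ∅): φ is true.
  s3 (successors {s0}): φ is false.
Detail at s0 (counterexample):
  At s0: q is false, □(¬r → r) is true, so q ∧ □(¬r → r) is false.
    At s0: no accessible worlds, so □(¬r → r) holds vacuously.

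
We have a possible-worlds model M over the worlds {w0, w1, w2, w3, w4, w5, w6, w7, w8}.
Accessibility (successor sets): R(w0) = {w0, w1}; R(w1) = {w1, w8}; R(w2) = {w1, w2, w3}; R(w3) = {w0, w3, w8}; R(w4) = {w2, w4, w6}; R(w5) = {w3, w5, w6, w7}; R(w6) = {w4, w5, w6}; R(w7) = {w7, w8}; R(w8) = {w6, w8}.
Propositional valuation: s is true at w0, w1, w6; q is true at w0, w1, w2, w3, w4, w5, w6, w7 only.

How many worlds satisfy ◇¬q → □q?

Let φ = ◇¬q → □q. Evaluate φ at each world:
  w0 (successors {w0, w1}): φ is true.
  w1 (successors {w1, w8}): φ is false.
  w2 (successors {w1, w2, w3}): φ is true.
  w3 (successors {w0, w3, w8}): φ is false.
  w4 (successors {w2, w4, w6}): φ is true.
  w5 (successors {w3, w5, w6, w7}): φ is true.
  w6 (successors {w4, w5, w6}): φ is true.
  w7 (successors {w7, w8}): φ is false.
  w8 (successors {w6, w8}): φ is false.
For instance, at w5:
  At w5: ◇¬q is false, □q is true, so ◇¬q → □q is true.
    At w5: ◇¬q requires ¬q at some successor in {w3, w5, w6, w7}.
      At w3: ¬q is false.
      At w5: ¬q is false.
      At w6: ¬q is false.
      At w7: ¬q is false.
    So ◇¬q is false at w5.
    At w5: □q requires q at every successor {w3, w5, w6, w7}.
      At w3: q is true.
      At w5: q is true.
      At w6: q is true.
      At w7: q is true.
    So □q is true at w5.
Satisfying worlds: {w0, w2, w4, w5, w6}

5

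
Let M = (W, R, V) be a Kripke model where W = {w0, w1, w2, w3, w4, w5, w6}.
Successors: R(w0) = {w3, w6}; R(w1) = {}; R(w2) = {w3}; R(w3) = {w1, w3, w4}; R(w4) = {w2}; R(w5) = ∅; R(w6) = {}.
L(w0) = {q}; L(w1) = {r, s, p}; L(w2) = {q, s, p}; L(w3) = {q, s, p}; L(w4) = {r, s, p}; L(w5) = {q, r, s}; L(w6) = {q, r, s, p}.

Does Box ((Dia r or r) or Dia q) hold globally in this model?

Recall that Box ψ holds at a world iff ψ holds at every accessible world, and Dia ψ holds iff ψ holds at some accessible world.
Let φ = Box ((Dia r or r) or Dia q). Evaluate φ at each world:
  w0 (successors {w3, w6}): φ is true.
  w1 (successors ∅): φ is true.
  w2 (successors {w3}): φ is true.
  w3 (successors {w1, w3, w4}): φ is true.
  w4 (successors {w2}): φ is true.
  w5 (successors ∅): φ is true.
  w6 (successors ∅): φ is true.
For instance, at w2:
  At w2: Box ((Dia r or r) or Dia q) requires (Dia r or r) or Dia q at every successor {w3}.
      At w3: Dia r or r is true, Dia q is true, so (Dia r or r) or Dia q is true.
  So Box ((Dia r or r) or Dia q) is true at w2.

Yes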